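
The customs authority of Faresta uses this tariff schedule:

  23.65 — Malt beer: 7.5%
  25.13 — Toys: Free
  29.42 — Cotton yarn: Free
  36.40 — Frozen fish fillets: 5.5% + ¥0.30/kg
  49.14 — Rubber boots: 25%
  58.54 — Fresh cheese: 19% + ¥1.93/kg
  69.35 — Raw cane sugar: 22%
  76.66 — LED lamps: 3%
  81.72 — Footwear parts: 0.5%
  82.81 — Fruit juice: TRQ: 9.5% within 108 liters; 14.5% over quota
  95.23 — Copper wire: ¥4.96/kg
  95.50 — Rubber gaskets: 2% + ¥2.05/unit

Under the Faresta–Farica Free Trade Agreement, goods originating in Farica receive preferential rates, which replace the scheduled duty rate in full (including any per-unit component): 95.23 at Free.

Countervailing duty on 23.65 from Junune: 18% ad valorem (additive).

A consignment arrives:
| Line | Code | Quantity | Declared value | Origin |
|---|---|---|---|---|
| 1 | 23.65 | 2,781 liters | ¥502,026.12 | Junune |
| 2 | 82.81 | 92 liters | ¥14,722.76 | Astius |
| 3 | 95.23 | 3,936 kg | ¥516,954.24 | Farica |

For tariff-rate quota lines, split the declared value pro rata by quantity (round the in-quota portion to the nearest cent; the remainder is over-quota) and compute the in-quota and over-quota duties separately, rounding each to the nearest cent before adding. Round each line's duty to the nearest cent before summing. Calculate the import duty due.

Line 1 (23.65, Junune, 2,781 liters, ¥502,026.12):
Base rate for 23.65 is 7.5%.
Additional duty on 23.65 from Junune: +18%. Applied ad valorem rate: 7.5% + 18% = 25.5%.
Duty = ¥502,026.12 × 25.5% = ¥128,016.66.
Line 2 (82.81, Astius, 92 liters, ¥14,722.76):
Code 82.81 is under a tariff-rate quota (threshold 108 liters). Quantity 92 liters is within the quota, so the in-quota rate 9.5% applies to the full value.
Duty = ¥14,722.76 × 9.5% = ¥1,398.66.
Line 3 (95.23, Farica, 3,936 kg, ¥516,954.24):
Base rate for 95.23 is ¥4.96/kg.
Origin Farica qualifies under the Faresta–Farica agreement and 95.23 is covered: preferential rate Free applies instead.
Duty = ¥516,954.24 × 0% = ¥0.00.
Total = ¥128,016.66 + ¥1,398.66 + ¥0.00 = ¥129,415.32.

¥129,415.32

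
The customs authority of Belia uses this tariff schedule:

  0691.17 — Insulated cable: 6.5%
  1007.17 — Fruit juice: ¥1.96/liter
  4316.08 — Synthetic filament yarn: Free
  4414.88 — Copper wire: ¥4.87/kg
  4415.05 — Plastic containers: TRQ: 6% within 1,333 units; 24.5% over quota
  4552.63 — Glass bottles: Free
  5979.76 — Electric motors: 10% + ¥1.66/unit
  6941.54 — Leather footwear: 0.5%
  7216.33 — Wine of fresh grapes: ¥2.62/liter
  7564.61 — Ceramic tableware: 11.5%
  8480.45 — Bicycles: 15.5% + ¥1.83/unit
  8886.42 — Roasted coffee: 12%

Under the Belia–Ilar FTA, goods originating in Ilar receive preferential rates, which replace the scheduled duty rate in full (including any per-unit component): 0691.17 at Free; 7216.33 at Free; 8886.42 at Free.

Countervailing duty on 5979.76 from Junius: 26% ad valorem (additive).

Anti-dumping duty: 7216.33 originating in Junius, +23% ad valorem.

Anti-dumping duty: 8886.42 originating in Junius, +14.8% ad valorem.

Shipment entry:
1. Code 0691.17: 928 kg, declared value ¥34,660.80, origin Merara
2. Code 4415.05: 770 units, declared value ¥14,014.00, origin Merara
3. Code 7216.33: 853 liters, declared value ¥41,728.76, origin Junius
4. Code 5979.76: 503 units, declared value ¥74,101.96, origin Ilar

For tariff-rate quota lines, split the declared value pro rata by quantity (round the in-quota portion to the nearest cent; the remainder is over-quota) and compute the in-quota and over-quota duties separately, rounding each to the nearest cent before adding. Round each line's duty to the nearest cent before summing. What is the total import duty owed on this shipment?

Line 1 (0691.17, Merara, 928 kg, ¥34,660.80):
Base rate for 0691.17 is 6.5%.
0691.17 has an FTA preferential rate, but origin Merara is not Ilar; base rate stands.
Duty = ¥34,660.80 × 6.5% = ¥2,252.95.
Line 2 (4415.05, Merara, 770 units, ¥14,014.00):
Code 4415.05 is under a tariff-rate quota (threshold 1,333 units). Quantity 770 units is within the quota, so the in-quota rate 6% applies to the full value.
Duty = ¥14,014.00 × 6% = ¥840.84.
Line 3 (7216.33, Junius, 853 liters, ¥41,728.76):
Base rate for 7216.33 is ¥2.62/liter.
7216.33 has an FTA preferential rate, but origin Junius is not Ilar; base rate stands.
Additional duty on 7216.33 from Junius: +23% ad valorem. Applied ad valorem rate = 23%.
Duty = ¥41,728.76 × 23% + 853 × ¥2.62 = ¥11,832.47.
Line 4 (5979.76, Ilar, 503 units, ¥74,101.96):
Base rate for 5979.76 is 10% + ¥1.66/unit.
Origin Ilar is the FTA partner but 5979.76 is not on the preference list; base rate stands.
The additional-duty order on 5979.76 targets Junius, not Ilar; it does not apply.
Duty = ¥74,101.96 × 10% + 503 × ¥1.66 = ¥8,245.18.
Total = ¥2,252.95 + ¥840.84 + ¥11,832.47 + ¥8,245.18 = ¥23,171.44.

¥23,171.44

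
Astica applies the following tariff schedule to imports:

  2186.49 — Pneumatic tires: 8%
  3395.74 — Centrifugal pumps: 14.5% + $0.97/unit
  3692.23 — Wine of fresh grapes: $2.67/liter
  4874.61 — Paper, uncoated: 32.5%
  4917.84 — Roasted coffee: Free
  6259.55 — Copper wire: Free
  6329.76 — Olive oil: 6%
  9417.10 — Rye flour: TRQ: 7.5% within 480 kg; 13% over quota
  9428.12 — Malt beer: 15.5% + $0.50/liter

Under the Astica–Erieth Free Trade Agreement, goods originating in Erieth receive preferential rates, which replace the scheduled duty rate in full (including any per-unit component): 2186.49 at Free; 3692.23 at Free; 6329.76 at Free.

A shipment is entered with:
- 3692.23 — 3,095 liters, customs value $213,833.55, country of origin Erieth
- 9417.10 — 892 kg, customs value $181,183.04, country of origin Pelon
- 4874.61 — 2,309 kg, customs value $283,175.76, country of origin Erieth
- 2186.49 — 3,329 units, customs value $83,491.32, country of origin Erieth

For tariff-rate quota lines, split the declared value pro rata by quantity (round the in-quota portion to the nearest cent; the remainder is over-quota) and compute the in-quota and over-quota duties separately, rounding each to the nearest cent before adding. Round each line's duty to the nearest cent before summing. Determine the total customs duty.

$110,223.55

Line 1 (3692.23, Erieth, 3,095 liters, $213,833.55):
Base rate for 3692.23 is $2.67/liter.
Origin Erieth qualifies under the Astica–Erieth agreement and 3692.23 is covered: preferential rate Free applies instead.
Duty = $213,833.55 × 0% = $0.00.
Line 2 (9417.10, Pelon, 892 kg, $181,183.04):
Code 9417.10 is under a tariff-rate quota (threshold 480 kg). In-quota: 480 kg at 7.5%; over-quota: 412 kg at 13%.
Pro-rata value split: in-quota = $181,183.04 × 480/892 = $97,497.60; over-quota = $181,183.04 − $97,497.60 = $83,685.44.
In-quota duty = $97,497.60 × 7.5% = $7,312.32. Over-quota duty = $83,685.44 × 13% = $10,879.11.
Line duty = $7,312.32 + $10,879.11 = $18,191.43.
Line 3 (4874.61, Erieth, 2,309 kg, $283,175.76):
Base rate for 4874.61 is 32.5%.
Origin Erieth is the FTA partner but 4874.61 is not on the preference list; base rate stands.
Duty = $283,175.76 × 32.5% = $92,032.12.
Line 4 (2186.49, Erieth, 3,329 units, $83,491.32):
Base rate for 2186.49 is 8%.
Origin Erieth qualifies under the Astica–Erieth agreement and 2186.49 is covered: preferential rate Free applies instead.
Duty = $83,491.32 × 0% = $0.00.
Total = $0.00 + $18,191.43 + $92,032.12 + $0.00 = $110,223.55.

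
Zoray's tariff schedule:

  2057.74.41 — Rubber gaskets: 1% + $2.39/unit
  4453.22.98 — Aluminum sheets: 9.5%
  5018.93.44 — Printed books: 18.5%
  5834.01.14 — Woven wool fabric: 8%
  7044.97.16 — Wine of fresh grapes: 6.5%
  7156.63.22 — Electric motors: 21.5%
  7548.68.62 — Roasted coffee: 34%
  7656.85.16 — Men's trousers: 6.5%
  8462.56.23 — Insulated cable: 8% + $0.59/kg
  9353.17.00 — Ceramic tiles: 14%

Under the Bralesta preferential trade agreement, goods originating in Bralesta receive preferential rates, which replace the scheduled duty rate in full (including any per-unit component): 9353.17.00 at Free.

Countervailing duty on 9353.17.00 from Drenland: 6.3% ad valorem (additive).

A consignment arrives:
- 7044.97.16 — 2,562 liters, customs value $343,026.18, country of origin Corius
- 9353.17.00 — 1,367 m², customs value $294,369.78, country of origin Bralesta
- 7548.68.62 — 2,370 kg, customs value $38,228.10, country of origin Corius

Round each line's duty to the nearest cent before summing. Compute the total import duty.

$35,294.25

Line 1 (7044.97.16, Corius, 2,562 liters, $343,026.18):
Base rate for 7044.97.16 is 6.5%.
Duty = $343,026.18 × 6.5% = $22,296.70.
Line 2 (9353.17.00, Bralesta, 1,367 m², $294,369.78):
Base rate for 9353.17.00 is 14%.
Origin Bralesta qualifies under the Zoray–Bralesta agreement and 9353.17.00 is covered: preferential rate Free applies instead.
The additional-duty order on 9353.17.00 targets Drenland, not Bralesta; it does not apply.
Duty = $294,369.78 × 0% = $0.00.
Line 3 (7548.68.62, Corius, 2,370 kg, $38,228.10):
Base rate for 7548.68.62 is 34%.
Duty = $38,228.10 × 34% = $12,997.55.
Total = $22,296.70 + $0.00 + $12,997.55 = $35,294.25.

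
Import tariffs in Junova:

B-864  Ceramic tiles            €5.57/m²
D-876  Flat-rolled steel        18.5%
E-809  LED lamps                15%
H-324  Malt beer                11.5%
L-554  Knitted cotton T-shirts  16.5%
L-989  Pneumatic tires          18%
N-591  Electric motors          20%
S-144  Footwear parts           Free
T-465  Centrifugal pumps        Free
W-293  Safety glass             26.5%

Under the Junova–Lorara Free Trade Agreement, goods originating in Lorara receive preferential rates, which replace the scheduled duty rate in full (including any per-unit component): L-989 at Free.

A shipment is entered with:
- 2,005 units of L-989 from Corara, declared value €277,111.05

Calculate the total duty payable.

Line 1 (L-989, Corara, 2,005 units, €277,111.05):
Base rate for L-989 is 18%.
L-989 has an FTA preferential rate, but origin Corara is not Lorara; base rate stands.
Duty = €277,111.05 × 18% = €49,879.99.

€49,879.99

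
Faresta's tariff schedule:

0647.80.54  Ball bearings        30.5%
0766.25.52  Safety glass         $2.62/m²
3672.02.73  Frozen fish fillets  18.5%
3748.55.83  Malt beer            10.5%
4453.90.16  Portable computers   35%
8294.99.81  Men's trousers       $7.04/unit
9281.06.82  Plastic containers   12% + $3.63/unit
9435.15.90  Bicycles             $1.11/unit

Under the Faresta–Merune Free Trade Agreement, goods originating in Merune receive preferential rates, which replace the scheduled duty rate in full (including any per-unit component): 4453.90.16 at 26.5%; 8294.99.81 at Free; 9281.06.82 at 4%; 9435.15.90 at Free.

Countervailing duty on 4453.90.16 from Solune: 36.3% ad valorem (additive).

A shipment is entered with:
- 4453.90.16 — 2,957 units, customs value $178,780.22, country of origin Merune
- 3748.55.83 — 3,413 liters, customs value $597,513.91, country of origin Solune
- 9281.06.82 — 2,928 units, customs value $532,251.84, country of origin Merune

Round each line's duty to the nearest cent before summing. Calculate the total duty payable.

Line 1 (4453.90.16, Merune, 2,957 units, $178,780.22):
Base rate for 4453.90.16 is 35%.
Origin Merune qualifies under the Faresta–Merune agreement and 4453.90.16 is covered: preferential rate 26.5% applies instead.
The additional-duty order on 4453.90.16 targets Solune, not Merune; it does not apply.
Duty = $178,780.22 × 26.5% = $47,376.76.
Line 2 (3748.55.83, Solune, 3,413 liters, $597,513.91):
Base rate for 3748.55.83 is 10.5%.
Duty = $597,513.91 × 10.5% = $62,738.96.
Line 3 (9281.06.82, Merune, 2,928 units, $532,251.84):
Base rate for 9281.06.82 is 12% + $3.63/unit.
Origin Merune qualifies under the Faresta–Merune agreement and 9281.06.82 is covered: preferential rate 4% applies instead.
Duty = $532,251.84 × 4% = $21,290.07.
Total = $47,376.76 + $62,738.96 + $21,290.07 = $131,405.79.

$131,405.79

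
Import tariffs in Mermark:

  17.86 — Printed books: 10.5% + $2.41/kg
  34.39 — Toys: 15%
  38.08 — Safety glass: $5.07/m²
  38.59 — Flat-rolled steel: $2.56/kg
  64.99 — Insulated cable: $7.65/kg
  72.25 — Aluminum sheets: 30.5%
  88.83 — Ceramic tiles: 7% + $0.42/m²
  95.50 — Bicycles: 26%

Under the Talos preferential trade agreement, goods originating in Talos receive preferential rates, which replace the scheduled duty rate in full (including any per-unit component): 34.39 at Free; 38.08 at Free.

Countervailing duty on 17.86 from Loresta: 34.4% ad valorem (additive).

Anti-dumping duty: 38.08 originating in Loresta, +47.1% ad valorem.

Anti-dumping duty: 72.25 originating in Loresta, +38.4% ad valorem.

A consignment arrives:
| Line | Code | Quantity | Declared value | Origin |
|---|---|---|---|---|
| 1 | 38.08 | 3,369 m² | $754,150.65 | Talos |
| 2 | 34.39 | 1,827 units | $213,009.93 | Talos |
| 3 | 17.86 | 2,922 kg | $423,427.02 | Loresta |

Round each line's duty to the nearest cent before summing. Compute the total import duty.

$197,160.75

Line 1 (38.08, Talos, 3,369 m², $754,150.65):
Base rate for 38.08 is $5.07/m².
Origin Talos qualifies under the Mermark–Talos agreement and 38.08 is covered: preferential rate Free applies instead.
The additional-duty order on 38.08 targets Loresta, not Talos; it does not apply.
Duty = $754,150.65 × 0% = $0.00.
Line 2 (34.39, Talos, 1,827 units, $213,009.93):
Base rate for 34.39 is 15%.
Origin Talos qualifies under the Mermark–Talos agreement and 34.39 is covered: preferential rate Free applies instead.
Duty = $213,009.93 × 0% = $0.00.
Line 3 (17.86, Loresta, 2,922 kg, $423,427.02):
Base rate for 17.86 is 10.5% + $2.41/kg.
Additional duty on 17.86 from Loresta: +34.4%. Applied ad valorem rate: 10.5% + 34.4% = 44.9%.
Duty = $423,427.02 × 44.9% + 2,922 × $2.41 = $197,160.75.
Total = $0.00 + $0.00 + $197,160.75 = $197,160.75.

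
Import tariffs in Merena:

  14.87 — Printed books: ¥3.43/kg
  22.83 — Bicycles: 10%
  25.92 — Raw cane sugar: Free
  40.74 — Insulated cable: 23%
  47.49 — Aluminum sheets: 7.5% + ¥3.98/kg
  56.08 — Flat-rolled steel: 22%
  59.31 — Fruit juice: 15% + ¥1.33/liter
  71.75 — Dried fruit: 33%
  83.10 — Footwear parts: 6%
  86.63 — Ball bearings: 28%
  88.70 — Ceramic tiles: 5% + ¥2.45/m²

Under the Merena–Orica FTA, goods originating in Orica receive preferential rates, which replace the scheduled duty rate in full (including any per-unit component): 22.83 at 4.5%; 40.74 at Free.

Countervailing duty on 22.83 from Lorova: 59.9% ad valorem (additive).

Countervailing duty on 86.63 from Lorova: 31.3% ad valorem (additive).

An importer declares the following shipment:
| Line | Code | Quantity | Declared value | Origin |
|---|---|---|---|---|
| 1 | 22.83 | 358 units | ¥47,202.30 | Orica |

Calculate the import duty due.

Line 1 (22.83, Orica, 358 units, ¥47,202.30):
Base rate for 22.83 is 10%.
Origin Orica qualifies under the Merena–Orica agreement and 22.83 is covered: preferential rate 4.5% applies instead.
The additional-duty order on 22.83 targets Lorova, not Orica; it does not apply.
Duty = ¥47,202.30 × 4.5% = ¥2,124.10.

¥2,124.10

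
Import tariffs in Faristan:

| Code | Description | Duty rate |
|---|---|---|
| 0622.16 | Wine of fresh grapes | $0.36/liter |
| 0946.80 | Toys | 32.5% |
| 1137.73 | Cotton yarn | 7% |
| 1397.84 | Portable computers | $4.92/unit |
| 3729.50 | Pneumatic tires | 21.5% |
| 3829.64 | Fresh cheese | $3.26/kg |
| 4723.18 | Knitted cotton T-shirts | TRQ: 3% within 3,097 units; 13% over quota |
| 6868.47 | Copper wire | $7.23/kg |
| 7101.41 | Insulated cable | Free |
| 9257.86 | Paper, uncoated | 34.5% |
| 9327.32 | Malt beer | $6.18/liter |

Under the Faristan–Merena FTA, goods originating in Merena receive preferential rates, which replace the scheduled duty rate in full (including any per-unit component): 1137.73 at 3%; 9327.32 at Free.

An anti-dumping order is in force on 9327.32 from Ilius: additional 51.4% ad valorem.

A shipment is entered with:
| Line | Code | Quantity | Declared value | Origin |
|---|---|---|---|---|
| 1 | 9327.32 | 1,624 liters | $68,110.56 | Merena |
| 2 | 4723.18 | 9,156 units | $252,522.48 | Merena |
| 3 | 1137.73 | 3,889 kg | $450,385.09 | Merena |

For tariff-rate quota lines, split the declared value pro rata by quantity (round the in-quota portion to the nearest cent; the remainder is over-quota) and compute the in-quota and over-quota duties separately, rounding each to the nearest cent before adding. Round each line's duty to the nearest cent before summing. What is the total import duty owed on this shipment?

$37,797.95

Line 1 (9327.32, Merena, 1,624 liters, $68,110.56):
Base rate for 9327.32 is $6.18/liter.
Origin Merena qualifies under the Faristan–Merena agreement and 9327.32 is covered: preferential rate Free applies instead.
The additional-duty order on 9327.32 targets Ilius, not Merena; it does not apply.
Duty = $68,110.56 × 0% = $0.00.
Line 2 (4723.18, Merena, 9,156 units, $252,522.48):
Code 4723.18 is under a tariff-rate quota (threshold 3,097 units). In-quota: 3,097 units at 3%; over-quota: 6,059 units at 13%.
Pro-rata value split: in-quota = $252,522.48 × 3,097/9,156 = $85,415.26; over-quota = $252,522.48 − $85,415.26 = $167,107.22.
In-quota duty = $85,415.26 × 3% = $2,562.46. Over-quota duty = $167,107.22 × 13% = $21,723.94.
Line duty = $2,562.46 + $21,723.94 = $24,286.40.
Line 3 (1137.73, Merena, 3,889 kg, $450,385.09):
Base rate for 1137.73 is 7%.
Origin Merena qualifies under the Faristan–Merena agreement and 1137.73 is covered: preferential rate 3% applies instead.
Duty = $450,385.09 × 3% = $13,511.55.
Total = $0.00 + $24,286.40 + $13,511.55 = $37,797.95.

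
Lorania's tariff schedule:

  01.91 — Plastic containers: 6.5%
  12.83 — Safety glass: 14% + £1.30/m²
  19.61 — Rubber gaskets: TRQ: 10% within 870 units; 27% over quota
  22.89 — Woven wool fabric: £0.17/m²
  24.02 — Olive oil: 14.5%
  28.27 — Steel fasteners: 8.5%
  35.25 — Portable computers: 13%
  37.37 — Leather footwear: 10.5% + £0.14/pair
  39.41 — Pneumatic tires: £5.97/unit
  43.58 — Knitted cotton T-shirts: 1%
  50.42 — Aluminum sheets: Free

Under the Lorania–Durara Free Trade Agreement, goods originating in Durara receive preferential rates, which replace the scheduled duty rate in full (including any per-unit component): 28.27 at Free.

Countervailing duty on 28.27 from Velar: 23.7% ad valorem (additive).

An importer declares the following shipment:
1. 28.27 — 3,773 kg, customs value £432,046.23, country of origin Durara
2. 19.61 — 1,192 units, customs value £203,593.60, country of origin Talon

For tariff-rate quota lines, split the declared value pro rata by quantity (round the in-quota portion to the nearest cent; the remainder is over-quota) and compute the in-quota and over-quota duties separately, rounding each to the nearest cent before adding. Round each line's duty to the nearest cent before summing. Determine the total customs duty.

£29,708.95

Line 1 (28.27, Durara, 3,773 kg, £432,046.23):
Base rate for 28.27 is 8.5%.
Origin Durara qualifies under the Lorania–Durara agreement and 28.27 is covered: preferential rate Free applies instead.
The additional-duty order on 28.27 targets Velar, not Durara; it does not apply.
Duty = £432,046.23 × 0% = £0.00.
Line 2 (19.61, Talon, 1,192 units, £203,593.60):
Code 19.61 is under a tariff-rate quota (threshold 870 units). In-quota: 870 units at 10%; over-quota: 322 units at 27%.
Pro-rata value split: in-quota = £203,593.60 × 870/1,192 = £148,596.00; over-quota = £203,593.60 − £148,596.00 = £54,997.60.
In-quota duty = £148,596.00 × 10% = £14,859.60. Over-quota duty = £54,997.60 × 27% = £14,849.35.
Line duty = £14,859.60 + £14,849.35 = £29,708.95.
Total = £0.00 + £29,708.95 = £29,708.95.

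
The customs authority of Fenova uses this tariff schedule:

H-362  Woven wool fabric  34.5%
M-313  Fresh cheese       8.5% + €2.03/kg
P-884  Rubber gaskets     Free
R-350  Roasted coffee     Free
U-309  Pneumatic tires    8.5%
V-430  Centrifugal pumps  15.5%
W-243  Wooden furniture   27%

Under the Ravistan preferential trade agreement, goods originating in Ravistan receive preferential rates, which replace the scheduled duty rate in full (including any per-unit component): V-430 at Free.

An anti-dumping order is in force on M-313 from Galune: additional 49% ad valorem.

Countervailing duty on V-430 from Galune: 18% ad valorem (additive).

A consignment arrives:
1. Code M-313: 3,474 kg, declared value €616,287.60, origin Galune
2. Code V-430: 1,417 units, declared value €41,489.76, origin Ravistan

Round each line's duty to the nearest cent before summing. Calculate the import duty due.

€361,417.59

Line 1 (M-313, Galune, 3,474 kg, €616,287.60):
Base rate for M-313 is 8.5% + €2.03/kg.
Additional duty on M-313 from Galune: +49%. Applied ad valorem rate: 8.5% + 49% = 57.5%.
Duty = €616,287.60 × 57.5% + 3,474 × €2.03 = €361,417.59.
Line 2 (V-430, Ravistan, 1,417 units, €41,489.76):
Base rate for V-430 is 15.5%.
Origin Ravistan qualifies under the Fenova–Ravistan agreement and V-430 is covered: preferential rate Free applies instead.
The additional-duty order on V-430 targets Galune, not Ravistan; it does not apply.
Duty = €41,489.76 × 0% = €0.00.
Total = €361,417.59 + €0.00 = €361,417.59.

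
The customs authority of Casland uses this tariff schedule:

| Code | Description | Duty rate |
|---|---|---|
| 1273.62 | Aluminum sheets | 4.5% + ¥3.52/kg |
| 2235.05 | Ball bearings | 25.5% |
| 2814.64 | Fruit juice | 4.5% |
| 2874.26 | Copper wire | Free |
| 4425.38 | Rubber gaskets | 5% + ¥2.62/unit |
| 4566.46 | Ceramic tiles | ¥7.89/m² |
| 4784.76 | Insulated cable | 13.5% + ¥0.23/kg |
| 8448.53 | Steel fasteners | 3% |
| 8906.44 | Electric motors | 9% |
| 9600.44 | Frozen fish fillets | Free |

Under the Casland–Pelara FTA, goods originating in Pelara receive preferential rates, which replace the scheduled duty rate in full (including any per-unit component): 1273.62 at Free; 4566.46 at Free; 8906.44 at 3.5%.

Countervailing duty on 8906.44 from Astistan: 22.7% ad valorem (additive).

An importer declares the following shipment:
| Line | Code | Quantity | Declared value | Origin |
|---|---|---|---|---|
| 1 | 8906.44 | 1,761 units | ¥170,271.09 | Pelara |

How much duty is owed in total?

¥5,959.49

Line 1 (8906.44, Pelara, 1,761 units, ¥170,271.09):
Base rate for 8906.44 is 9%.
Origin Pelara qualifies under the Casland–Pelara agreement and 8906.44 is covered: preferential rate 3.5% applies instead.
The additional-duty order on 8906.44 targets Astistan, not Pelara; it does not apply.
Duty = ¥170,271.09 × 3.5% = ¥5,959.49.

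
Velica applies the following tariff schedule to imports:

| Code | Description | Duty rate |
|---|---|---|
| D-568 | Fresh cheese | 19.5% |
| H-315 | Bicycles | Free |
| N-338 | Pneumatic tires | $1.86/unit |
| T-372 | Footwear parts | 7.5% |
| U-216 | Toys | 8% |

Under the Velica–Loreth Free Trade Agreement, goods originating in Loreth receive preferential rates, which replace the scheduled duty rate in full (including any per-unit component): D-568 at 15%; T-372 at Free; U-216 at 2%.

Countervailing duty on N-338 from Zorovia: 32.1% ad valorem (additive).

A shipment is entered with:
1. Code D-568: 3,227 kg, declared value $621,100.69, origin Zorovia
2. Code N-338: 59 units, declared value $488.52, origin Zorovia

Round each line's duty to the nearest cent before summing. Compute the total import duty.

$121,381.18

Line 1 (D-568, Zorovia, 3,227 kg, $621,100.69):
Base rate for D-568 is 19.5%.
D-568 has an FTA preferential rate, but origin Zorovia is not Loreth; base rate stands.
Duty = $621,100.69 × 19.5% = $121,114.63.
Line 2 (N-338, Zorovia, 59 units, $488.52):
Base rate for N-338 is $1.86/unit.
Additional duty on N-338 from Zorovia: +32.1% ad valorem. Applied ad valorem rate = 32.1%.
Duty = $488.52 × 32.1% + 59 × $1.86 = $266.55.
Total = $121,114.63 + $266.55 = $121,381.18.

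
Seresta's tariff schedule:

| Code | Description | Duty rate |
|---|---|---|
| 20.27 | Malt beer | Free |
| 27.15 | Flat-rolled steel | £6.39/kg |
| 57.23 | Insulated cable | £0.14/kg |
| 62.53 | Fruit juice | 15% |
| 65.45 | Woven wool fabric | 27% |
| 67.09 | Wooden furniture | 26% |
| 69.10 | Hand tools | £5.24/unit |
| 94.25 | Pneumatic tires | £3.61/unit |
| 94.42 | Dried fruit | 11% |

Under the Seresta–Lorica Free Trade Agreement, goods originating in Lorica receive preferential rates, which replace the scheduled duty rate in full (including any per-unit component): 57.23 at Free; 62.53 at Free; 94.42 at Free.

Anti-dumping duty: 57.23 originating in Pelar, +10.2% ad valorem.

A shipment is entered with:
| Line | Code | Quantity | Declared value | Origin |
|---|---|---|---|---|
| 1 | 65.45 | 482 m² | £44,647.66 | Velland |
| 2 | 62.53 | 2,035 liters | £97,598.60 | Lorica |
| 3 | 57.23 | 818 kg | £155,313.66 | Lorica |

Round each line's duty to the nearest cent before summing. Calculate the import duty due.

£12,054.87

Line 1 (65.45, Velland, 482 m², £44,647.66):
Base rate for 65.45 is 27%.
Duty = £44,647.66 × 27% = £12,054.87.
Line 2 (62.53, Lorica, 2,035 liters, £97,598.60):
Base rate for 62.53 is 15%.
Origin Lorica qualifies under the Seresta–Lorica agreement and 62.53 is covered: preferential rate Free applies instead.
Duty = £97,598.60 × 0% = £0.00.
Line 3 (57.23, Lorica, 818 kg, £155,313.66):
Base rate for 57.23 is £0.14/kg.
Origin Lorica qualifies under the Seresta–Lorica agreement and 57.23 is covered: preferential rate Free applies instead.
The additional-duty order on 57.23 targets Pelar, not Lorica; it does not apply.
Duty = £155,313.66 × 0% = £0.00.
Total = £12,054.87 + £0.00 + £0.00 = £12,054.87.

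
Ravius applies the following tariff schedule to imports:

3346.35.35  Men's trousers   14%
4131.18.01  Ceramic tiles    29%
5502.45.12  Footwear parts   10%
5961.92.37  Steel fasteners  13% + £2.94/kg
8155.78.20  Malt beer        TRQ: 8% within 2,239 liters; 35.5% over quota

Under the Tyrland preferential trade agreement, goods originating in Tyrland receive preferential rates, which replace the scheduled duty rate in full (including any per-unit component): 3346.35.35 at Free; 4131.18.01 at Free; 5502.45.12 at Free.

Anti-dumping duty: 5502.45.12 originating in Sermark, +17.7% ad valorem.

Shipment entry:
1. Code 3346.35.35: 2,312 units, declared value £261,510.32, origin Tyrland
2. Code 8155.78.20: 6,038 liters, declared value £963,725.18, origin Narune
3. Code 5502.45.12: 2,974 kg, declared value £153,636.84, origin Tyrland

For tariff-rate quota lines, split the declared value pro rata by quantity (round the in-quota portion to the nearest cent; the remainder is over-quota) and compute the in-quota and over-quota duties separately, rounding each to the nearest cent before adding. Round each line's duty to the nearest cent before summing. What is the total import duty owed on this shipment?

£243,846.57

Line 1 (3346.35.35, Tyrland, 2,312 units, £261,510.32):
Base rate for 3346.35.35 is 14%.
Origin Tyrland qualifies under the Ravius–Tyrland agreement and 3346.35.35 is covered: preferential rate Free applies instead.
Duty = £261,510.32 × 0% = £0.00.
Line 2 (8155.78.20, Narune, 6,038 liters, £963,725.18):
Code 8155.78.20 is under a tariff-rate quota (threshold 2,239 liters). In-quota: 2,239 liters at 8%; over-quota: 3,799 liters at 35.5%.
Pro-rata value split: in-quota = £963,725.18 × 2,239/6,038 = £357,366.79; over-quota = £963,725.18 − £357,366.79 = £606,358.39.
In-quota duty = £357,366.79 × 8% = £28,589.34. Over-quota duty = £606,358.39 × 35.5% = £215,257.23.
Line duty = £28,589.34 + £215,257.23 = £243,846.57.
Line 3 (5502.45.12, Tyrland, 2,974 kg, £153,636.84):
Base rate for 5502.45.12 is 10%.
Origin Tyrland qualifies under the Ravius–Tyrland agreement and 5502.45.12 is covered: preferential rate Free applies instead.
The additional-duty order on 5502.45.12 targets Sermark, not Tyrland; it does not apply.
Duty = £153,636.84 × 0% = £0.00.
Total = £0.00 + £243,846.57 + £0.00 = £243,846.57.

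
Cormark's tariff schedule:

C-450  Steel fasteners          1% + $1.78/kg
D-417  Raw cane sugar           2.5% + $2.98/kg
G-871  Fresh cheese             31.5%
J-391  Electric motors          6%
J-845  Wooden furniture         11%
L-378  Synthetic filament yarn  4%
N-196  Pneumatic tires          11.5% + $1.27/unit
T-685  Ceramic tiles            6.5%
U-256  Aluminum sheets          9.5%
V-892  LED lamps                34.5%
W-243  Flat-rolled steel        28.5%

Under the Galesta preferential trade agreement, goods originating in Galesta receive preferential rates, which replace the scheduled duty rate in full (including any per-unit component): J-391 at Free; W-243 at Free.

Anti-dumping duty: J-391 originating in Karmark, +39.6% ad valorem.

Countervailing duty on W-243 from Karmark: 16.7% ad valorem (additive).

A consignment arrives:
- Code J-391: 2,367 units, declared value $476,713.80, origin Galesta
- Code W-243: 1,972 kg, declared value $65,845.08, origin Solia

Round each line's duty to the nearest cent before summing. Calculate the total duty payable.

Line 1 (J-391, Galesta, 2,367 units, $476,713.80):
Base rate for J-391 is 6%.
Origin Galesta qualifies under the Cormark–Galesta agreement and J-391 is covered: preferential rate Free applies instead.
The additional-duty order on J-391 targets Karmark, not Galesta; it does not apply.
Duty = $476,713.80 × 0% = $0.00.
Line 2 (W-243, Solia, 1,972 kg, $65,845.08):
Base rate for W-243 is 28.5%.
W-243 has an FTA preferential rate, but origin Solia is not Galesta; base rate stands.
The additional-duty order on W-243 targets Karmark, not Solia; it does not apply.
Duty = $65,845.08 × 28.5% = $18,765.85.
Total = $0.00 + $18,765.85 = $18,765.85.

$18,765.85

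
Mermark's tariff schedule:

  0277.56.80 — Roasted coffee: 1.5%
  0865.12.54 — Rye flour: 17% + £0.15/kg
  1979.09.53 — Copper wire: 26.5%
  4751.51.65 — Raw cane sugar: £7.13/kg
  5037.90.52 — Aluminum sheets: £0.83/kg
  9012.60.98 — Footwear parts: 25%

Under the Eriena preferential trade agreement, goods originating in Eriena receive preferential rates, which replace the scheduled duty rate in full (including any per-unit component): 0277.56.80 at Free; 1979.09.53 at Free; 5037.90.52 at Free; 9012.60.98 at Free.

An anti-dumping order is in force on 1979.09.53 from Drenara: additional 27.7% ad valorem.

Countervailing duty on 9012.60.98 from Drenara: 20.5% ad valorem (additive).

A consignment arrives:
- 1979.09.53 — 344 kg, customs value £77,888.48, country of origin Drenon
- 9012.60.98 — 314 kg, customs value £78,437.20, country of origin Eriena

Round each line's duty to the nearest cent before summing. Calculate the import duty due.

Line 1 (1979.09.53, Drenon, 344 kg, £77,888.48):
Base rate for 1979.09.53 is 26.5%.
1979.09.53 has an FTA preferential rate, but origin Drenon is not Eriena; base rate stands.
The additional-duty order on 1979.09.53 targets Drenara, not Drenon; it does not apply.
Duty = £77,888.48 × 26.5% = £20,640.45.
Line 2 (9012.60.98, Eriena, 314 kg, £78,437.20):
Base rate for 9012.60.98 is 25%.
Origin Eriena qualifies under the Mermark–Eriena agreement and 9012.60.98 is covered: preferential rate Free applies instead.
The additional-duty order on 9012.60.98 targets Drenara, not Eriena; it does not apply.
Duty = £78,437.20 × 0% = £0.00.
Total = £20,640.45 + £0.00 = £20,640.45.

£20,640.45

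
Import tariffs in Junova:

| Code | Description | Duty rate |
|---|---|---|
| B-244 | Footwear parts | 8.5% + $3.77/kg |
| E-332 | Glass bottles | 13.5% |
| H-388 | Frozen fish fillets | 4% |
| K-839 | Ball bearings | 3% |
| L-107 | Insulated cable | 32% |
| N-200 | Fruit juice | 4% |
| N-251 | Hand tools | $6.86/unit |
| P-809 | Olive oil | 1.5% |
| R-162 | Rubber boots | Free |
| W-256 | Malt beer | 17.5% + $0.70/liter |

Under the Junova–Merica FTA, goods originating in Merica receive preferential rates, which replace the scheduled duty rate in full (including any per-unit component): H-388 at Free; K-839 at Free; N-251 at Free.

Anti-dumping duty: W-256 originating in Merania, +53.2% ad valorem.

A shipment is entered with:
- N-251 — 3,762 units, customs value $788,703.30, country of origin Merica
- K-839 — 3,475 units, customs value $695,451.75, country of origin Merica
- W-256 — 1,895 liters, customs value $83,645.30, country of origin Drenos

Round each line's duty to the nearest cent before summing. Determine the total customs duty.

$15,964.43

Line 1 (N-251, Merica, 3,762 units, $788,703.30):
Base rate for N-251 is $6.86/unit.
Origin Merica qualifies under the Junova–Merica agreement and N-251 is covered: preferential rate Free applies instead.
Duty = $788,703.30 × 0% = $0.00.
Line 2 (K-839, Merica, 3,475 units, $695,451.75):
Base rate for K-839 is 3%.
Origin Merica qualifies under the Junova–Merica agreement and K-839 is covered: preferential rate Free applies instead.
Duty = $695,451.75 × 0% = $0.00.
Line 3 (W-256, Drenos, 1,895 liters, $83,645.30):
Base rate for W-256 is 17.5% + $0.70/liter.
The additional-duty order on W-256 targets Merania, not Drenos; it does not apply.
Duty = $83,645.30 × 17.5% + 1,895 × $0.70 = $15,964.43.
Total = $0.00 + $0.00 + $15,964.43 = $15,964.43.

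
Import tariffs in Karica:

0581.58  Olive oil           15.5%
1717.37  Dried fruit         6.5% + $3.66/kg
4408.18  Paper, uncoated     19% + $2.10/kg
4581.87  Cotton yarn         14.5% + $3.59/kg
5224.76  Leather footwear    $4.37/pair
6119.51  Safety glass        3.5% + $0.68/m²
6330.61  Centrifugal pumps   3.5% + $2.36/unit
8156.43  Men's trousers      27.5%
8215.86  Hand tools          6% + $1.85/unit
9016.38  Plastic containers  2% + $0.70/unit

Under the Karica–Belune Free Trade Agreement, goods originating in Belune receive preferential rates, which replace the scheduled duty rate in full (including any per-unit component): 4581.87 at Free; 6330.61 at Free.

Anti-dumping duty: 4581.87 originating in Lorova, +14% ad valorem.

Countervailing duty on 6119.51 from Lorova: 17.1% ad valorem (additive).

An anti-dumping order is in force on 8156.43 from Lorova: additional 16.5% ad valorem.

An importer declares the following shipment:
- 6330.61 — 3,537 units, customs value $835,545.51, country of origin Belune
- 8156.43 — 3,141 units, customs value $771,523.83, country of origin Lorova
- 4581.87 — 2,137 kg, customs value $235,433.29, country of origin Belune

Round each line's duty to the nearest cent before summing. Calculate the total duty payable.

Line 1 (6330.61, Belune, 3,537 units, $835,545.51):
Base rate for 6330.61 is 3.5% + $2.36/unit.
Origin Belune qualifies under the Karica–Belune agreement and 6330.61 is covered: preferential rate Free applies instead.
Duty = $835,545.51 × 0% = $0.00.
Line 2 (8156.43, Lorova, 3,141 units, $771,523.83):
Base rate for 8156.43 is 27.5%.
Additional duty on 8156.43 from Lorova: +16.5%. Applied ad valorem rate: 27.5% + 16.5% = 44%.
Duty = $771,523.83 × 44% = $339,470.49.
Line 3 (4581.87, Belune, 2,137 kg, $235,433.29):
Base rate for 4581.87 is 14.5% + $3.59/kg.
Origin Belune qualifies under the Karica–Belune agreement and 4581.87 is covered: preferential rate Free applies instead.
The additional-duty order on 4581.87 targets Lorova, not Belune; it does not apply.
Duty = $235,433.29 × 0% = $0.00.
Total = $0.00 + $339,470.49 + $0.00 = $339,470.49.

$339,470.49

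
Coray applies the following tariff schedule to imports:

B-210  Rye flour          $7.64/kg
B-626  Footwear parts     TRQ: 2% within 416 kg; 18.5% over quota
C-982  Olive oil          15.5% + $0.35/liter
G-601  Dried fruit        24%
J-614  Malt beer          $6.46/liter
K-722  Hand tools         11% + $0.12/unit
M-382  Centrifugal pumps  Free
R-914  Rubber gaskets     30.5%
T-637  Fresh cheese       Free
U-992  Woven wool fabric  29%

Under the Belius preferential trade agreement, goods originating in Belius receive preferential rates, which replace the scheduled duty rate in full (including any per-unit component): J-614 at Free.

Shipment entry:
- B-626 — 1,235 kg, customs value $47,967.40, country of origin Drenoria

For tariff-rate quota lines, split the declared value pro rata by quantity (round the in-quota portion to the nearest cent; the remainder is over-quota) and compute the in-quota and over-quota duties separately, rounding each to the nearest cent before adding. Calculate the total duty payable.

Line 1 (B-626, Drenoria, 1,235 kg, $47,967.40):
Code B-626 is under a tariff-rate quota (threshold 416 kg). In-quota: 416 kg at 2%; over-quota: 819 kg at 18.5%.
Pro-rata value split: in-quota = $47,967.40 × 416/1,235 = $16,157.44; over-quota = $47,967.40 − $16,157.44 = $31,809.96.
In-quota duty = $16,157.44 × 2% = $323.15. Over-quota duty = $31,809.96 × 18.5% = $5,884.84.
Line duty = $323.15 + $5,884.84 = $6,207.99.

$6,207.99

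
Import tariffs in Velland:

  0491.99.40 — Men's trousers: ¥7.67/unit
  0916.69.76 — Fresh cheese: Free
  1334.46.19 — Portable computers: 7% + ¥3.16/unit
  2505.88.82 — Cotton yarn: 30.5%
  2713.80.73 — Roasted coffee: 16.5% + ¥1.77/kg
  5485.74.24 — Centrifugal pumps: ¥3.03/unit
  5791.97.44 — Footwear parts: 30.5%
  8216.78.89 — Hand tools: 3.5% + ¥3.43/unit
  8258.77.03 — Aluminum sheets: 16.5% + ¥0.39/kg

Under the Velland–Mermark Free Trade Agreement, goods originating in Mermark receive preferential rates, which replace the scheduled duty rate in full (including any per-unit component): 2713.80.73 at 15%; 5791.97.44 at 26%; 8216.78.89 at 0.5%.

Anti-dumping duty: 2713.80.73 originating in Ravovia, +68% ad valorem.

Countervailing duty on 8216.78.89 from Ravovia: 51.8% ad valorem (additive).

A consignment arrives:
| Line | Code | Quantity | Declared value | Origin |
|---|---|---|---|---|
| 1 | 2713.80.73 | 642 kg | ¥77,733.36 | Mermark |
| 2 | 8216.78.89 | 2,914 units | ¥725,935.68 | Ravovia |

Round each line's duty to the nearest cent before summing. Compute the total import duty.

Line 1 (2713.80.73, Mermark, 642 kg, ¥77,733.36):
Base rate for 2713.80.73 is 16.5% + ¥1.77/kg.
Origin Mermark qualifies under the Velland–Mermark agreement and 2713.80.73 is covered: preferential rate 15% applies instead.
The additional-duty order on 2713.80.73 targets Ravovia, not Mermark; it does not apply.
Duty = ¥77,733.36 × 15% = ¥11,660.00.
Line 2 (8216.78.89, Ravovia, 2,914 units, ¥725,935.68):
Base rate for 8216.78.89 is 3.5% + ¥3.43/unit.
8216.78.89 has an FTA preferential rate, but origin Ravovia is not Mermark; base rate stands.
Additional duty on 8216.78.89 from Ravovia: +51.8%. Applied ad valorem rate: 3.5% + 51.8% = 55.3%.
Duty = ¥725,935.68 × 55.3% + 2,914 × ¥3.43 = ¥411,437.45.
Total = ¥11,660.00 + ¥411,437.45 = ¥423,097.45.

¥423,097.45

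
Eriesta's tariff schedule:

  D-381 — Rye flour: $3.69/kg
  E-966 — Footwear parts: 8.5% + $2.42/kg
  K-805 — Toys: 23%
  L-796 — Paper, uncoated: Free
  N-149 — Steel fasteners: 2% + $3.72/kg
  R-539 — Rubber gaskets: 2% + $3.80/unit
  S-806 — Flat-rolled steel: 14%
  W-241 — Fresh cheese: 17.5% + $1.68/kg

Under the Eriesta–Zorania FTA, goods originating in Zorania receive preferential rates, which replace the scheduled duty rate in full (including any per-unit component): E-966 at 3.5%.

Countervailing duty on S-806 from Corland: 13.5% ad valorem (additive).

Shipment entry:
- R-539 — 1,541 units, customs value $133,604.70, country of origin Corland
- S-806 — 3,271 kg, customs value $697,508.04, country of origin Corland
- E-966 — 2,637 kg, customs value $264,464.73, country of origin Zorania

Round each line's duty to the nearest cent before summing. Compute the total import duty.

$209,598.87

Line 1 (R-539, Corland, 1,541 units, $133,604.70):
Base rate for R-539 is 2% + $3.80/unit.
Duty = $133,604.70 × 2% + 1,541 × $3.80 = $8,527.89.
Line 2 (S-806, Corland, 3,271 kg, $697,508.04):
Base rate for S-806 is 14%.
Additional duty on S-806 from Corland: +13.5%. Applied ad valorem rate: 14% + 13.5% = 27.5%.
Duty = $697,508.04 × 27.5% = $191,814.71.
Line 3 (E-966, Zorania, 2,637 kg, $264,464.73):
Base rate for E-966 is 8.5% + $2.42/kg.
Origin Zorania qualifies under the Eriesta–Zorania agreement and E-966 is covered: preferential rate 3.5% applies instead.
Duty = $264,464.73 × 3.5% = $9,256.27.
Total = $8,527.89 + $191,814.71 + $9,256.27 = $209,598.87.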